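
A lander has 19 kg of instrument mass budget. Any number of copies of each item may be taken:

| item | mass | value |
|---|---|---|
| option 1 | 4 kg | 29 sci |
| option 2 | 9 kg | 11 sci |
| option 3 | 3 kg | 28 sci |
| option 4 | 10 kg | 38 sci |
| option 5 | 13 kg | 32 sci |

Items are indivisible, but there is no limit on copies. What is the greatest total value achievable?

169 sci

Best value-per-unit is option 3 at 28/3; filling with it alone gives 6×28 = 168.
Optimal mix: 1×option 1 + 5×option 3 → mass 19, value 169.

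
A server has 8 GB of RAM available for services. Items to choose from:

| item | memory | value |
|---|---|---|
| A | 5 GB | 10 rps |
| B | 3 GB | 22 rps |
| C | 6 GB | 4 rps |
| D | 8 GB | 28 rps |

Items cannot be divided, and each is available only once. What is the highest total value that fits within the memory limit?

32 rps

Check high-value combinations within 8 GB:
- A+B: memory 5+3=8, value 10+22=32
- D: memory 8, value 28
- B: memory 3, value 22
- A: memory 5, value 10
Best: 32 rps.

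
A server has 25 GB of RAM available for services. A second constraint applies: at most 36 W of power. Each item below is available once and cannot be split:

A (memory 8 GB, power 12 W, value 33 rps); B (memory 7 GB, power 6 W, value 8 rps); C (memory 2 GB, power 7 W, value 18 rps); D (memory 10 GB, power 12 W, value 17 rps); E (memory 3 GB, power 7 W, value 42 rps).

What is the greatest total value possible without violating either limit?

101 rps

Feasible sets respecting both limits:
- A+B+C+E: memory 20, power 32, value 101
- A+C+E: memory 13, power 26, value 93
- A+D+E: memory 21, power 31, value 92
- B+C+D+E: memory 22, power 32, value 85
Best: 101 rps.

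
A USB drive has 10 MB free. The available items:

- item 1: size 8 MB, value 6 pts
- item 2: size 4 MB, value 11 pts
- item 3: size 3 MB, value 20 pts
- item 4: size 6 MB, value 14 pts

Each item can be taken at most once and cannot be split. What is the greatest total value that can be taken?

34 pts

Check high-value combinations within 10 MB:
- item 3+item 4: size 3+6=9, value 20+14=34
- item 2+item 3: size 4+3=7, value 11+20=31
- item 2+item 4: size 4+6=10, value 11+14=25
- item 3: size 3, value 20
Best: 34 pts.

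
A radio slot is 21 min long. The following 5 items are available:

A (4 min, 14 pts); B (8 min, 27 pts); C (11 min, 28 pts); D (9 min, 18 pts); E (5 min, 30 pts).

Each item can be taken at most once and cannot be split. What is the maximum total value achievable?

72 pts

This is a 0/1 knapsack; check combinations near the capacity.
- A+C+E: duration 4+11+5=20, value 14+28+30=72
- A+B+E: duration 4+8+5=17, value 14+27+30=71
- A+D+E: duration 4+9+5=18, value 14+18+30=62
Best: 72 pts.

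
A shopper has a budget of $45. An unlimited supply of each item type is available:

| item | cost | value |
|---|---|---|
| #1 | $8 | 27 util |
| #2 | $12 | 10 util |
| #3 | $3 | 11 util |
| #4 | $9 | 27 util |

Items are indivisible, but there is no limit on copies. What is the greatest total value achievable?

165 util

Best value-per-unit is #3 at 11/3, and filling with it alone uses cost 15×3=45. No mix of the others beats 15×11 = 165.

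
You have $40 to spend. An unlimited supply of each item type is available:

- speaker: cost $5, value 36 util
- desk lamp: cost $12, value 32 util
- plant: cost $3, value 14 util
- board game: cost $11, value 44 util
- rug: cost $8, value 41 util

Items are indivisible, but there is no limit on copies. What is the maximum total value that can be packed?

288 util

Best value-per-unit is speaker at 36/5, and filling with it alone uses cost 8×5=40. No mix of the others beats 8×36 = 288.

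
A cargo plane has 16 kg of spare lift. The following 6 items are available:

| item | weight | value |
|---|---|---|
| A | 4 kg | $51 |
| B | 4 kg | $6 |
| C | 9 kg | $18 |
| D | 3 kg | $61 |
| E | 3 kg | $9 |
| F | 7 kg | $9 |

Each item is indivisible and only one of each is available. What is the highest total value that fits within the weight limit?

This is a 0/1 knapsack; check combinations near the capacity.
- A+C+D: weight 4+9+3=16, value 51+18+61=130
- A+B+D+E: weight 4+4+3+3=14, value 51+6+61+9=127
- A+D+E: weight 4+3+3=10, value 51+61+9=121
- A+D+F: weight 4+3+7=14, value 51+61+9=121
- A+B+D: weight 4+4+3=11, value 51+6+61=118
Best: $130.

$130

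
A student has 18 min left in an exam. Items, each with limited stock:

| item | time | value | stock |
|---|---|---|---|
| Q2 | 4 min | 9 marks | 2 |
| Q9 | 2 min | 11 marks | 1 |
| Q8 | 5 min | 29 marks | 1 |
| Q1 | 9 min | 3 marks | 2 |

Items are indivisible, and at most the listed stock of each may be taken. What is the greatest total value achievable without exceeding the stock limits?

Top feasible selections:
- 2×Q2 + 1×Q9 + 1×Q8: time 15, value 58
- 1×Q2 + 1×Q9 + 1×Q8: time 11, value 49
Best: 58 marks.

58 marks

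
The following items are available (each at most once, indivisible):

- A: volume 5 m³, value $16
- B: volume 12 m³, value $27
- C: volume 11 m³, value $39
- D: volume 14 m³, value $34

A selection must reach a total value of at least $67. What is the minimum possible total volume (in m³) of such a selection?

Subsets with value ≥ 67, sorted by total volume:
- C+D: volume 25, value 73
- A+B+C: volume 28, value 82
- A+C+D: volume 30, value 89
Minimum volume: 25 m³.

25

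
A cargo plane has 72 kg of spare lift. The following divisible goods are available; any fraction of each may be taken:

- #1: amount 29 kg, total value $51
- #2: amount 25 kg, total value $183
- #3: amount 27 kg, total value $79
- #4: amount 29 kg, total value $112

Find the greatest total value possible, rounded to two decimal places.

Take in order of value per unit:
- #2 (183/25 per unit): all 25 → value 183, running total 183.00
- #4 (112/29 per unit): all 29 → value 112, running total 295.00
- #3 (79/27 per unit): 18 of 27 → value 18×79/27 = 52.6667, running total 347.67
Total 347.67.

347.67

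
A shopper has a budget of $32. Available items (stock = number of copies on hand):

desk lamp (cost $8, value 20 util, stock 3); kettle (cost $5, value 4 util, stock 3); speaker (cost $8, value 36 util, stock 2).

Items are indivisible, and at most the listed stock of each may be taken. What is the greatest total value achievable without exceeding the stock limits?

Best selections within cost 32 and stock limits:
- 2×desk lamp + 2×speaker: cost 32, value 112
- 1×desk lamp + 1×kettle + 2×speaker: cost 29, value 96
- 3×desk lamp + 1×speaker: cost 32, value 96
Best: 112 util.

112 util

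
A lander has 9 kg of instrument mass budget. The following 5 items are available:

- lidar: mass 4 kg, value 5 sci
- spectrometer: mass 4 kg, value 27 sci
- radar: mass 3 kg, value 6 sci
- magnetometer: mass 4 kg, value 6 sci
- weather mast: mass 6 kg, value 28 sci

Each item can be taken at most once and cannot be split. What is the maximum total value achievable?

This is a 0/1 knapsack; check combinations near the capacity.
- radar+weather mast: mass 3+6=9, value 6+28=34
- spectrometer+radar: mass 4+3=7, value 27+6=33
- spectrometer+magnetometer: mass 4+4=8, value 27+6=33
- lidar+spectrometer: mass 4+4=8, value 5+27=32
- weather mast: mass 6, value 28
Best: 34 sci.

34 sci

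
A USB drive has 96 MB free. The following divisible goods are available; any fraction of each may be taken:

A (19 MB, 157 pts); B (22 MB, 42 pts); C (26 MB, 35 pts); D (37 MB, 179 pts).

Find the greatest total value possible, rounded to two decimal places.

Take in order of value per unit:
- A (157/19 per unit): all 19 → value 157, running total 157.00
- D (179/37 per unit): all 37 → value 179, running total 336.00
- B (42/22 per unit): all 22 → value 42, running total 378.00
- C (35/26 per unit): 18 of 26 → value 18×35/26 = 24.2308, running total 402.23
Total 402.23.

402.23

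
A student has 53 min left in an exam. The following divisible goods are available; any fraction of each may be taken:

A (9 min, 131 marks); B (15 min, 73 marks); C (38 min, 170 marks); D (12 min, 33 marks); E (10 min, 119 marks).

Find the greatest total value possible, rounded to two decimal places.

Take in order of value per unit:
- A (131/9 per unit): all 9 → value 131, running total 131.00
- E (119/10 per unit): all 10 → value 119, running total 250.00
- B (73/15 per unit): all 15 → value 73, running total 323.00
- C (170/38 per unit): 19 of 38 → value 19×170/38 = 85.0000, running total 408.00
Total 408.00.

408.00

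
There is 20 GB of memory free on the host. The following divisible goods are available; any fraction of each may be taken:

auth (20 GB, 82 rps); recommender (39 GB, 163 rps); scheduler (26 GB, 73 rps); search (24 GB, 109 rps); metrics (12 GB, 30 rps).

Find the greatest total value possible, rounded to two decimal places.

Take in order of value per unit:
- search (109/24 per unit): 20 of 24 → value 20×109/24 = 90.8333, running total 90.83
Total 90.83.

90.83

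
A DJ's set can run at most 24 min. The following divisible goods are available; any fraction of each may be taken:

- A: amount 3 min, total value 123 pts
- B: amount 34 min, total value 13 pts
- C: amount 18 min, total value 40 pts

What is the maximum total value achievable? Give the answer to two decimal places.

164.15

Take in order of value per unit:
- A (123/3 per unit): all 3 → value 123, running total 123.00
- C (40/18 per unit): all 18 → value 40, running total 163.00
- B (13/34 per unit): 3 of 34 → value 3×13/34 = 1.1471, running total 164.15
Total 164.15.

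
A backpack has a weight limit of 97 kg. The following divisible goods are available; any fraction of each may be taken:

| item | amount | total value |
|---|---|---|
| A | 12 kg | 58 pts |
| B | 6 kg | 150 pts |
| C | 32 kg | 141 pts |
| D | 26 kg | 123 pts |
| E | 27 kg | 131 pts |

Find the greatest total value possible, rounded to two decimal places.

576.56

Take in order of value per unit:
- B (150/6 per unit): all 6 → value 150, running total 150.00
- E (131/27 per unit): all 27 → value 131, running total 281.00
- A (58/12 per unit): all 12 → value 58, running total 339.00
- D (123/26 per unit): all 26 → value 123, running total 462.00
- C (141/32 per unit): 26 of 32 → value 26×141/32 = 114.5625, running total 576.56
Total 576.56.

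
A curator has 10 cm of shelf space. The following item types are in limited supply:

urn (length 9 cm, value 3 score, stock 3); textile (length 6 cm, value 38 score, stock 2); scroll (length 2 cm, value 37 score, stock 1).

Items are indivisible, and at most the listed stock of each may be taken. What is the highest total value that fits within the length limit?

75 score

Top feasible selections:
- 1×textile + 1×scroll: length 8, value 75
- 1×textile: length 6, value 38
Best: 75 score.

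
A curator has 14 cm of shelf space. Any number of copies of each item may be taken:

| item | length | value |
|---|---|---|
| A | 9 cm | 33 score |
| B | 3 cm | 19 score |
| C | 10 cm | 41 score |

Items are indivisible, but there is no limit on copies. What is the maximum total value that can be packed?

76 score

Best value-per-unit is B at 19/3, and filling with it alone uses length 4×3=12. No mix of the others beats 4×19 = 76.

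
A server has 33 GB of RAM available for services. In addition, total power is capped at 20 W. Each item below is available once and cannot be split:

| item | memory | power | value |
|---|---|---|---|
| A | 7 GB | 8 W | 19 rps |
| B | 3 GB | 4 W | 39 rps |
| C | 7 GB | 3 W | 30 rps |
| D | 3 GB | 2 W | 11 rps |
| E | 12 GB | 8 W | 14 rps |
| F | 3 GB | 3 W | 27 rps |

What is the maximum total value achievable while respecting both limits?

Feasible sets respecting both limits:
- A+B+C+D+F: memory 23, power 20, value 126
- B+C+D+E+F: memory 28, power 20, value 121
- A+B+C+F: memory 20, power 18, value 115
Best: 126 rps.

126 rps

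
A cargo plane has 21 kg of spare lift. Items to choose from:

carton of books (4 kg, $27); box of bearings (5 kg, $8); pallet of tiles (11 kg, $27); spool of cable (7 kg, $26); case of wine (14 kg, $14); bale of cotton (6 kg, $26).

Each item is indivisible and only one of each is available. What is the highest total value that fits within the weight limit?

$80

Check high-value combinations within 21 kg:
- carton of books+pallet of tiles+bale of cotton: weight 4+11+6=21, value 27+27+26=80
- carton of books+spool of cable+bale of cotton: weight 4+7+6=17, value 27+26+26=79
- carton of books+box of bearings+pallet of tiles: weight 4+5+11=20, value 27+8+27=62
- carton of books+box of bearings+bale of cotton: weight 4+5+6=15, value 27+8+26=61
Best: $80.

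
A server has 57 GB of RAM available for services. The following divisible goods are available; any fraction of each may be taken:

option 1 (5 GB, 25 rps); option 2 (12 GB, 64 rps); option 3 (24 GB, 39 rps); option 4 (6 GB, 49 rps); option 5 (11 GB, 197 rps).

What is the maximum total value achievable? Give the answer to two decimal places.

Take in order of value per unit:
- option 5 (197/11 per unit): all 11 → value 197, running total 197.00
- option 4 (49/6 per unit): all 6 → value 49, running total 246.00
- option 2 (64/12 per unit): all 12 → value 64, running total 310.00
- option 1 (25/5 per unit): all 5 → value 25, running total 335.00
- option 3 (39/24 per unit): 23 of 24 → value 23×39/24 = 37.3750, running total 372.38
Total 372.38.

372.38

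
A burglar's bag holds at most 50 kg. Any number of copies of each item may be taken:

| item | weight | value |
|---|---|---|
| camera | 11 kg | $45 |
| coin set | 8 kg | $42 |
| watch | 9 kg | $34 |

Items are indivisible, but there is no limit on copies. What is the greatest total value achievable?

$252

Best value-per-unit is coin set at 42/8, and filling with it alone uses weight 6×8=48. No mix of the others beats 6×42 = 252.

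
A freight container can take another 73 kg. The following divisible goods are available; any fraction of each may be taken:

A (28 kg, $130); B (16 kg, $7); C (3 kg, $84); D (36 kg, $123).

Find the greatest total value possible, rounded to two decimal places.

Take in order of value per unit:
- C (84/3 per unit): all 3 → value 84, running total 84.00
- A (130/28 per unit): all 28 → value 130, running total 214.00
- D (123/36 per unit): all 36 → value 123, running total 337.00
- B (7/16 per unit): 6 of 16 → value 6×7/16 = 2.6250, running total 339.63
Total 339.63.

339.63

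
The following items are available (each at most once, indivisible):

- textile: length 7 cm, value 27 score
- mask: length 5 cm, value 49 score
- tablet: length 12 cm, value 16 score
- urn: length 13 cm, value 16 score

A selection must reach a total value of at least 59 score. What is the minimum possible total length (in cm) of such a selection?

12

Subsets with value ≥ 59, sorted by total length:
- textile+mask: length 12, value 76
- mask+tablet: length 17, value 65
- mask+urn: length 18, value 65
- textile+mask+tablet: length 24, value 92
Minimum length: 12 cm.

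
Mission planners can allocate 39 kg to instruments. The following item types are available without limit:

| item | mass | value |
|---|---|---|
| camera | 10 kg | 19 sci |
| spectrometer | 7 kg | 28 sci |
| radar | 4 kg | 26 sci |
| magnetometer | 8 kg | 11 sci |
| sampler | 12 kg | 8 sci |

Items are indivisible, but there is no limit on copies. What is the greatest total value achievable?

236 sci

Best value-per-unit is radar at 26/4; filling with it alone gives 9×26 = 234.
Optimal mix: 1×spectrometer + 8×radar → mass 39, value 236.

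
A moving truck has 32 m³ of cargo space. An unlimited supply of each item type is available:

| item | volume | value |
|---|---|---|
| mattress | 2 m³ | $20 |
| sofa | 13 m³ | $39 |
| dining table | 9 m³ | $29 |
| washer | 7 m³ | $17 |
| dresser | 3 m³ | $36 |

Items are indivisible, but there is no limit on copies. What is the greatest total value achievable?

Best value-per-unit is dresser at 36/3; filling with it alone gives 10×36 = 360.
Optimal mix: 1×mattress + 10×dresser → volume 32, value 380.

$380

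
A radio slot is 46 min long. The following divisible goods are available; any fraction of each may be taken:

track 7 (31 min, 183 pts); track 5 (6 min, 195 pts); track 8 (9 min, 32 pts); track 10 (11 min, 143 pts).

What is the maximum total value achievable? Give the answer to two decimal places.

Take in order of value per unit:
- track 5 (195/6 per unit): all 6 → value 195, running total 195.00
- track 10 (143/11 per unit): all 11 → value 143, running total 338.00
- track 7 (183/31 per unit): 29 of 31 → value 29×183/31 = 171.1935, running total 509.19
Total 509.19.

509.19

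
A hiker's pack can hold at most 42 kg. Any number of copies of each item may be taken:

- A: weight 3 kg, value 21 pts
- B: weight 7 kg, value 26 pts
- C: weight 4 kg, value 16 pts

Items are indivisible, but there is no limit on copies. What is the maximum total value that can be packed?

Best value-per-unit is A at 21/3, and filling with it alone uses weight 14×3=42. No mix of the others beats 14×21 = 294.

294 pts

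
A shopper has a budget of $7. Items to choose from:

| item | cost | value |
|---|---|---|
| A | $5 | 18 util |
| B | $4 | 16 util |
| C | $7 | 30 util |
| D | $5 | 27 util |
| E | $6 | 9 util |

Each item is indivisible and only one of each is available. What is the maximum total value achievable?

30 util

Check high-value combinations within $7:
- C: cost 7, value 30
- D: cost 5, value 27
- A: cost 5, value 18
- B: cost 4, value 16
- E: cost 6, value 9
Best: 30 util.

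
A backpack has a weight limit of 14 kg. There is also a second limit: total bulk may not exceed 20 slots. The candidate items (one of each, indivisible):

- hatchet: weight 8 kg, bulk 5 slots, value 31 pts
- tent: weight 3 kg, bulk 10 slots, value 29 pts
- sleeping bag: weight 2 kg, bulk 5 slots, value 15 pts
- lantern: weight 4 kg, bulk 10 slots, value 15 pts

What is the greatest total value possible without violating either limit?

75 pts

Feasible sets respecting both limits:
- hatchet+tent+sleeping bag: weight 13, bulk 20, value 75
- hatchet+sleeping bag+lantern: weight 14, bulk 20, value 61
- hatchet+tent: weight 11, bulk 15, value 60
Best: 75 pts.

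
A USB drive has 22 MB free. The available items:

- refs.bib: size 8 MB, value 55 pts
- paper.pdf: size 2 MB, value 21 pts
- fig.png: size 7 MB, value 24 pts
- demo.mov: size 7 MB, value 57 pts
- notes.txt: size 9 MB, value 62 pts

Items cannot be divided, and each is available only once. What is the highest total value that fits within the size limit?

Check high-value combinations within 22 MB:
- paper.pdf+demo.mov+notes.txt: size 2+7+9=18, value 21+57+62=140
- refs.bib+paper.pdf+notes.txt: size 8+2+9=19, value 55+21+62=138
- refs.bib+fig.png+demo.mov: size 8+7+7=22, value 55+24+57=136
Best: 140 pts.

140 pts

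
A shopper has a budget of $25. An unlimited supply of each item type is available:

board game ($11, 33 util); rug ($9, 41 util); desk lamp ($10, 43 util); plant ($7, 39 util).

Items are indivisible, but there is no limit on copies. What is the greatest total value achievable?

121 util

Best value-per-unit is plant at 39/7; filling with it alone gives 3×39 = 117.
Optimal mix: 2×rug + 1×plant → cost 25, value 121.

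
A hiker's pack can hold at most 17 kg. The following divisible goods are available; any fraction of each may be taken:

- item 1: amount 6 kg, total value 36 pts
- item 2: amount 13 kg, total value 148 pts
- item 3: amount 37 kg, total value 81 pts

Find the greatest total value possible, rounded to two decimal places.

Take in order of value per unit:
- item 2 (148/13 per unit): all 13 → value 148, running total 148.00
- item 1 (36/6 per unit): 4 of 6 → value 4×36/6 = 24.0000, running total 172.00
Total 172.00.

172.00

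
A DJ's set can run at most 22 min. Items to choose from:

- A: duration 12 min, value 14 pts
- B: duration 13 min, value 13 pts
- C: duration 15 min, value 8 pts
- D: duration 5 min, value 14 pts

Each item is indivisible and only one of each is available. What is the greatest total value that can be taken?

Check high-value combinations within 22 min:
- A+D: duration 12+5=17, value 14+14=28
- B+D: duration 13+5=18, value 13+14=27
- C+D: duration 15+5=20, value 8+14=22
Best: 28 pts.

28 pts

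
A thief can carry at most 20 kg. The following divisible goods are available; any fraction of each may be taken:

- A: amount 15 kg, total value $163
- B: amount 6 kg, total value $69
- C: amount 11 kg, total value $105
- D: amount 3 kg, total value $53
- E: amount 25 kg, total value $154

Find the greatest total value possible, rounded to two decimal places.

241.53

Take in order of value per unit:
- D (53/3 per unit): all 3 → value 53, running total 53.00
- B (69/6 per unit): all 6 → value 69, running total 122.00
- A (163/15 per unit): 11 of 15 → value 11×163/15 = 119.5333, running total 241.53
Total 241.53.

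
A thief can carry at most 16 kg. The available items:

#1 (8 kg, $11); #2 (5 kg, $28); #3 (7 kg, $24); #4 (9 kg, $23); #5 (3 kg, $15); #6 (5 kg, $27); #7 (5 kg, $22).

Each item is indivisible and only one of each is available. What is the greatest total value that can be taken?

This is a 0/1 knapsack; check combinations near the capacity.
- #2+#6+#7: weight 5+5+5=15, value 28+27+22=77
- #2+#5+#6: weight 5+3+5=13, value 28+15+27=70
- #2+#3+#5: weight 5+7+3=15, value 28+24+15=67
- #3+#5+#6: weight 7+3+5=15, value 24+15+27=66
Best: $77.

$77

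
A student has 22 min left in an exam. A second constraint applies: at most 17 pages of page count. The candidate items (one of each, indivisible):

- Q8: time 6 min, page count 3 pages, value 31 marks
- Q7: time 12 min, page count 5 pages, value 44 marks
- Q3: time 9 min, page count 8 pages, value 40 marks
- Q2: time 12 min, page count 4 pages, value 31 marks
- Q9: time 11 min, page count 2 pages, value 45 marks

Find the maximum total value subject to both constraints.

85 marks

Feasible sets respecting both limits:
- Q3+Q9: time 20, page count 10, value 85
- Q7+Q3: time 21, page count 13, value 84
- Q8+Q9: time 17, page count 5, value 76
- Q8+Q7: time 18, page count 8, value 75
Best: 85 marks.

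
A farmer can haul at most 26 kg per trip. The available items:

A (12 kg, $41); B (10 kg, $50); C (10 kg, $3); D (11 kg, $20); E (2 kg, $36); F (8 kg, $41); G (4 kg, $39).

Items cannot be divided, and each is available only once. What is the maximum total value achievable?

$166

Check high-value combinations within 26 kg:
- B+E+F+G: weight 10+2+8+4=24, value 50+36+41+39=166
- A+E+F+G: weight 12+2+8+4=26, value 41+36+41+39=157
- D+E+F+G: weight 11+2+8+4=25, value 20+36+41+39=136
- B+F+G: weight 10+8+4=22, value 50+41+39=130
Best: $166.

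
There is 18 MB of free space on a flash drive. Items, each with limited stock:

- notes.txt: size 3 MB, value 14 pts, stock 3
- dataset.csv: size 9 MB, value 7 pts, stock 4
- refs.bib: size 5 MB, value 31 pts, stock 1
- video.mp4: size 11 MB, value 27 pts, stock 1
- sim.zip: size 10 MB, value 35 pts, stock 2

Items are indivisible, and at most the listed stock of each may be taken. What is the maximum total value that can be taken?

Top feasible selections:
- 1×notes.txt + 1×refs.bib + 1×sim.zip: size 18, value 80
- 3×notes.txt + 1×refs.bib: size 14, value 73
Best: 80 pts.

80 pts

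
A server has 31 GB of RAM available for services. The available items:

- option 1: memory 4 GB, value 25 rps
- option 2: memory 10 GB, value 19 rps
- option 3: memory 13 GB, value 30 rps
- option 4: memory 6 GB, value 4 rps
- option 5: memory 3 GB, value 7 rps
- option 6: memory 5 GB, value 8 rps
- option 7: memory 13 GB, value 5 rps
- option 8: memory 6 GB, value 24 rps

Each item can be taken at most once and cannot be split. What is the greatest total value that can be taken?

Check high-value combinations within 31 GB:
- option 1+option 3+option 5+option 6+option 8: memory 4+13+3+5+6=31, value 25+30+7+8+24=94
- option 1+option 3+option 6+option 8: memory 4+13+5+6=28, value 25+30+8+24=87
- option 1+option 3+option 5+option 8: memory 4+13+3+6=26, value 25+30+7+24=86
Best: 94 rps.

94 rps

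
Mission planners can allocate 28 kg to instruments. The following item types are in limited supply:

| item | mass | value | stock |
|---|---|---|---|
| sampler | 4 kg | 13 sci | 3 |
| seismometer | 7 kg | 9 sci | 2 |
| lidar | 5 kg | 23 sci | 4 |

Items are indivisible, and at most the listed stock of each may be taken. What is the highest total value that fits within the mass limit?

Best selections within mass 28 and stock limits:
- 2×sampler + 4×lidar: mass 28, value 118
- 3×sampler + 3×lidar: mass 27, value 108
Best: 118 sci.

118 sci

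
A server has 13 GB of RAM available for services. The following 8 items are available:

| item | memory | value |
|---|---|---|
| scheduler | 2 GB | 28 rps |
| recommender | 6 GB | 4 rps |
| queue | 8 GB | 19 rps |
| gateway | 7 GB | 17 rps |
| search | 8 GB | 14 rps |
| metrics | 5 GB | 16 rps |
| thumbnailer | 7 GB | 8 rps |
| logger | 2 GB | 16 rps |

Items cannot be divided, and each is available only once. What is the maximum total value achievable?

63 rps

Check high-value combinations within 13 GB:
- scheduler+queue+logger: memory 2+8+2=12, value 28+19+16=63
- scheduler+gateway+logger: memory 2+7+2=11, value 28+17+16=61
- scheduler+metrics+logger: memory 2+5+2=9, value 28+16+16=60
- scheduler+search+logger: memory 2+8+2=12, value 28+14+16=58
Best: 63 rps.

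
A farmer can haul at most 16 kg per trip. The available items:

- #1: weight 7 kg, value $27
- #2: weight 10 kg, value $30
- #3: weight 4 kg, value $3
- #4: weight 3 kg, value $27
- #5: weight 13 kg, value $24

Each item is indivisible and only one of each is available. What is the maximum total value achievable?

$57

This is a 0/1 knapsack; check combinations near the capacity.
- #2+#4: weight 10+3=13, value 30+27=57
- #1+#3+#4: weight 7+4+3=14, value 27+3+27=57
- #1+#4: weight 7+3=10, value 27+27=54
- #4+#5: weight 3+13=16, value 27+24=51
- #2+#3: weight 10+4=14, value 30+3=33
Best: $57.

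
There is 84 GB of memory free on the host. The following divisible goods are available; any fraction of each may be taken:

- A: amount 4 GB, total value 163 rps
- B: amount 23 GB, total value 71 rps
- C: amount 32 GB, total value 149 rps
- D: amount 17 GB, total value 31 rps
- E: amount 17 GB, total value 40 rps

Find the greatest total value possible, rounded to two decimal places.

437.59

Take in order of value per unit:
- A (163/4 per unit): all 4 → value 163, running total 163.00
- C (149/32 per unit): all 32 → value 149, running total 312.00
- B (71/23 per unit): all 23 → value 71, running total 383.00
- E (40/17 per unit): all 17 → value 40, running total 423.00
- D (31/17 per unit): 8 of 17 → value 8×31/17 = 14.5882, running total 437.59
Total 437.59.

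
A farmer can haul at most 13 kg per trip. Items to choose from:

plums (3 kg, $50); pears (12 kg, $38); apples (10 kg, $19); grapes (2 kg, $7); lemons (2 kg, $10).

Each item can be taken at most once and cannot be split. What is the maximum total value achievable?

$69

This is a 0/1 knapsack; check combinations near the capacity.
- plums+apples: weight 3+10=13, value 50+19=69
- plums+grapes+lemons: weight 3+2+2=7, value 50+7+10=67
- plums+lemons: weight 3+2=5, value 50+10=60
- plums+grapes: weight 3+2=5, value 50+7=57
Best: $69.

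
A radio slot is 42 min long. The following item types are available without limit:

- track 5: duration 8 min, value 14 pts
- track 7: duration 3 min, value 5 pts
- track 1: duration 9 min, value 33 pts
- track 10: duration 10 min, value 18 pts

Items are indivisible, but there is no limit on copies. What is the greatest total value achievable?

Best value-per-unit is track 1 at 33/9; filling with it alone gives 4×33 = 132.
Optimal mix: 2×track 7 + 4×track 1 → duration 42, value 142.

142 pts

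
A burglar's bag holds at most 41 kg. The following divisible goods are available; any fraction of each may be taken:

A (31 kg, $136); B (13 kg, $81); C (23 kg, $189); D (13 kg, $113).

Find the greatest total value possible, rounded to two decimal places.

333.15

Take in order of value per unit:
- D (113/13 per unit): all 13 → value 113, running total 113.00
- C (189/23 per unit): all 23 → value 189, running total 302.00
- B (81/13 per unit): 5 of 13 → value 5×81/13 = 31.1538, running total 333.15
Total 333.15.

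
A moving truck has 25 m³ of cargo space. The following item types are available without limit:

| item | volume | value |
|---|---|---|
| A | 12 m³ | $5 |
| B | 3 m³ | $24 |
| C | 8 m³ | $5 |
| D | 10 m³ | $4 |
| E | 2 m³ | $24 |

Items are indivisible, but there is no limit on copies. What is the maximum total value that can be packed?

$288

Best value-per-unit is E at 24/2; filling with it alone gives 12×24 = 288.
Optimal mix: 1×B + 11×E → volume 25, value 288.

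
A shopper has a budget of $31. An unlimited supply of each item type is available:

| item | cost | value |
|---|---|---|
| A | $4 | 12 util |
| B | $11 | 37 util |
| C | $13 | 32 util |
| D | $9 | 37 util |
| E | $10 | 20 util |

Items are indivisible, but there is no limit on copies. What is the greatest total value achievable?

123 util

Best value-per-unit is D at 37/9; filling with it alone gives 3×37 = 111.
Optimal mix: 1×A + 3×D → cost 31, value 123.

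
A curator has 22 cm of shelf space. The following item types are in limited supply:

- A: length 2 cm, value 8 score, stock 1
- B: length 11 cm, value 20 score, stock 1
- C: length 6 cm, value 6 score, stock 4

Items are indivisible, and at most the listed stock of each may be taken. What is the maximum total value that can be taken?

Best selections within length 22 and stock limits:
- 1×A + 1×B + 1×C: length 19, value 34
- 1×A + 1×B: length 13, value 28
Best: 34 score.

34 score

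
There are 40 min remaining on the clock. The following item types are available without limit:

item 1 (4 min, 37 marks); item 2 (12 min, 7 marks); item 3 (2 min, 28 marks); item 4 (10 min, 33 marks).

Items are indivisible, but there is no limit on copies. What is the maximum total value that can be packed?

560 marks

Best value-per-unit is item 3 at 28/2, and filling with it alone uses time 20×2=40. No mix of the others beats 20×28 = 560.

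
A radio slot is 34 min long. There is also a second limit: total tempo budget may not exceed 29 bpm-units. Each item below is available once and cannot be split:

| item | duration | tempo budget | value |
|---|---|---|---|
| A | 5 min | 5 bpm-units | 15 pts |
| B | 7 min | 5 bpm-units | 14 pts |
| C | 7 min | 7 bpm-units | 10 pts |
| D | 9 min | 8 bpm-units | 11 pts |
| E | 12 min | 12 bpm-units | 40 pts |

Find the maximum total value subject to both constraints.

Feasible sets respecting both limits:
- A+B+C+E: duration 31, tempo budget 29, value 79
- A+B+E: duration 24, tempo budget 22, value 69
- A+D+E: duration 26, tempo budget 25, value 66
- A+C+E: duration 24, tempo budget 24, value 65
Best: 79 pts.

79 pts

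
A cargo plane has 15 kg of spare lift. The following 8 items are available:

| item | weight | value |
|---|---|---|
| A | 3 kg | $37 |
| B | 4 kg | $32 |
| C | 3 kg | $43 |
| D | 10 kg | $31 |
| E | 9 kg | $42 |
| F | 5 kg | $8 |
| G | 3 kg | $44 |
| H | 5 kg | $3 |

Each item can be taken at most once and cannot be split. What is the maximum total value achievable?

$156

Check high-value combinations within 15 kg:
- A+B+C+G: weight 3+4+3+3=13, value 37+32+43+44=156
- A+C+F+G: weight 3+3+5+3=14, value 37+43+8+44=132
- C+E+G: weight 3+9+3=15, value 43+42+44=129
- A+C+G+H: weight 3+3+3+5=14, value 37+43+44+3=127
Best: $156.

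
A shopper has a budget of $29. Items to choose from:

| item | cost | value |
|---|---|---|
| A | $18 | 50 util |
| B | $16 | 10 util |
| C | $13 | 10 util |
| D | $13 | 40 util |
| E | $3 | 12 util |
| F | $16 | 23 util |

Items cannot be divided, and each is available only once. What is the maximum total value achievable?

Check high-value combinations within $29:
- D+F: cost 13+16=29, value 40+23=63
- A+E: cost 18+3=21, value 50+12=62
- C+D+E: cost 13+13+3=29, value 10+40+12=62
Best: 63 util.

63 util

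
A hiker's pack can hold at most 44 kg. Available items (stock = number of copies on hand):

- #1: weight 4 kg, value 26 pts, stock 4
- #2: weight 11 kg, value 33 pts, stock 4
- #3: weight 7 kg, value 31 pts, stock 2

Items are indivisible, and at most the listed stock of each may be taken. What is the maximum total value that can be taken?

Top feasible selections:
- 4×#1 + 1×#2 + 2×#3: weight 41, value 199
- 2×#1 + 2×#2 + 2×#3: weight 44, value 180
- 3×#1 + 2×#2 + 1×#3: weight 41, value 175
Best: 199 pts.

199 pts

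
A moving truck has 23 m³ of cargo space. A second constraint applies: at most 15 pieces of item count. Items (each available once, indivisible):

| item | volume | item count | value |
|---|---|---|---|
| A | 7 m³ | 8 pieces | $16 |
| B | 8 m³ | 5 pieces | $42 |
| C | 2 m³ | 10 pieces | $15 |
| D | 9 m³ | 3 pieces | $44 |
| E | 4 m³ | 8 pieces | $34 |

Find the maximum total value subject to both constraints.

$86

Feasible sets respecting both limits:
- B+D: volume 17, item count 8, value 86
- D+E: volume 13, item count 11, value 78
- B+E: volume 12, item count 13, value 76
- A+D: volume 16, item count 11, value 60
Best: $86.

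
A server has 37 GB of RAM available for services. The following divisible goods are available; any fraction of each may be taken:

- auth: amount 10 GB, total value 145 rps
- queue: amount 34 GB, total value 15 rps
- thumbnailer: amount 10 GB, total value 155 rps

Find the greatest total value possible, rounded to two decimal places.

307.50

Take in order of value per unit:
- thumbnailer (155/10 per unit): all 10 → value 155, running total 155.00
- auth (145/10 per unit): all 10 → value 145, running total 300.00
- queue (15/34 per unit): 17 of 34 → value 17×15/34 = 7.5000, running total 307.50
Total 307.50.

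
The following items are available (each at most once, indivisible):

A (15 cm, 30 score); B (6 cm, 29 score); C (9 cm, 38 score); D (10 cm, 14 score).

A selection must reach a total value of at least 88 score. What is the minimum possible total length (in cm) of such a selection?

30

Subsets with value ≥ 88, sorted by total length:
- A+B+C: length 30, value 97
- A+B+C+D: length 40, value 111
Minimum length: 30 cm.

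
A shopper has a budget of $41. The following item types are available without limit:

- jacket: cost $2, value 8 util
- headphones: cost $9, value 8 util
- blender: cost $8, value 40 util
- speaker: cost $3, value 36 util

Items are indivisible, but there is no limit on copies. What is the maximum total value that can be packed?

476 util

Best value-per-unit is speaker at 36/3; filling with it alone gives 13×36 = 468.
Optimal mix: 1×jacket + 13×speaker → cost 41, value 476.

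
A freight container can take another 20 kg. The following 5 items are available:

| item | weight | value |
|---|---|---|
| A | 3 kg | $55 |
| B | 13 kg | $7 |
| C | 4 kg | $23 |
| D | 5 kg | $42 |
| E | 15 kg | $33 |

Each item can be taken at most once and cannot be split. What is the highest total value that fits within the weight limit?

$120

Check high-value combinations within 20 kg:
- A+C+D: weight 3+4+5=12, value 55+23+42=120
- A+D: weight 3+5=8, value 55+42=97
- A+E: weight 3+15=18, value 55+33=88
- A+B+C: weight 3+13+4=20, value 55+7+23=85
- A+C: weight 3+4=7, value 55+23=78
Best: $120.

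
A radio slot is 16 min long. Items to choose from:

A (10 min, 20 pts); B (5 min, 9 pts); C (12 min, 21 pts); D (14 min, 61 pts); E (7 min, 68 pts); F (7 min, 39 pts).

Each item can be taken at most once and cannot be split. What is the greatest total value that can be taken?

107 pts

This is a 0/1 knapsack; check combinations near the capacity.
- E+F: duration 7+7=14, value 68+39=107
- B+E: duration 5+7=12, value 9+68=77
- E: duration 7, value 68
Best: 107 pts.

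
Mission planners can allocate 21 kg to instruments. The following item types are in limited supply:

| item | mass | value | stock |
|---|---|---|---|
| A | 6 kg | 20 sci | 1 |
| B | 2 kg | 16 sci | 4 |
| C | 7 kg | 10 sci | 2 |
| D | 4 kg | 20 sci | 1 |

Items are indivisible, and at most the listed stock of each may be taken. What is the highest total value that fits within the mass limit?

Best selections within mass 21 and stock limits:
- 1×A + 4×B + 1×D: mass 18, value 104
- 4×B + 1×C + 1×D: mass 19, value 94
- 1×A + 4×B + 1×C: mass 21, value 94
Best: 104 sci.

104 sci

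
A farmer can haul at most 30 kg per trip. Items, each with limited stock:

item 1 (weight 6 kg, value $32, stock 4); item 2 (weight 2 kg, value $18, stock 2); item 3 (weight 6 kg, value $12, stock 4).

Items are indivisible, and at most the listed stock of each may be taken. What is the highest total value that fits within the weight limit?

Best selections within weight 30 and stock limits:
- 4×item 1 + 2×item 2: weight 28, value 164
- 4×item 1 + 1×item 2: weight 26, value 146
Best: $164.

$164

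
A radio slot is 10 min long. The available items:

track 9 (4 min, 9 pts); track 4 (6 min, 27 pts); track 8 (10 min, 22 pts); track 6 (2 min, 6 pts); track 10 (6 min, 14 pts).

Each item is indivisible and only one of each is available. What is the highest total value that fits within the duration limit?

This is a 0/1 knapsack; check combinations near the capacity.
- track 9+track 4: duration 4+6=10, value 9+27=36
- track 4+track 6: duration 6+2=8, value 27+6=33
- track 4: duration 6, value 27
- track 9+track 10: duration 4+6=10, value 9+14=23
- track 8: duration 10, value 22
Best: 36 pts.

36 pts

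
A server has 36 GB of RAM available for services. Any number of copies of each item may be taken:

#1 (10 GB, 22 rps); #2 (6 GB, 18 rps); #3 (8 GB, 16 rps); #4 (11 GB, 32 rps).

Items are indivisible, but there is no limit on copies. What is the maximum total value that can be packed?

Best value-per-unit is #2 at 18/6, and filling with it alone uses memory 6×6=36. No mix of the others beats 6×18 = 108.

108 rps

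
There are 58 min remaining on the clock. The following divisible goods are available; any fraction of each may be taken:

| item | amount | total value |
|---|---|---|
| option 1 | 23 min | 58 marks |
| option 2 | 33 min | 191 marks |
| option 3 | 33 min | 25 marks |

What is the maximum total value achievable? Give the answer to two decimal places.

250.52

Take in order of value per unit:
- option 2 (191/33 per unit): all 33 → value 191, running total 191.00
- option 1 (58/23 per unit): all 23 → value 58, running total 249.00
- option 3 (25/33 per unit): 2 of 33 → value 2×25/33 = 1.5152, running total 250.52
Total 250.52.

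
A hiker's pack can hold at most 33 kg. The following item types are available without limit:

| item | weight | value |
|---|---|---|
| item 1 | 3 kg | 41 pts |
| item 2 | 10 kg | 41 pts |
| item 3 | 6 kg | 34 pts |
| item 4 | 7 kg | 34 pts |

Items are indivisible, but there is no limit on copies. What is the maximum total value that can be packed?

451 pts

Best value-per-unit is item 1 at 41/3, and filling with it alone uses weight 11×3=33. No mix of the others beats 11×41 = 451.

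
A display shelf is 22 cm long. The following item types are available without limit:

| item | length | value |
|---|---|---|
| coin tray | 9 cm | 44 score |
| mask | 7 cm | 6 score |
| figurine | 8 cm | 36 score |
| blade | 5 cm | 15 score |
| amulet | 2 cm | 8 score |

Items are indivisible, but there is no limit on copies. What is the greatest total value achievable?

104 score

Best value-per-unit is coin tray at 44/9; filling with it alone gives 2×44 = 88.
Optimal mix: 2×coin tray + 2×amulet → length 22, value 104.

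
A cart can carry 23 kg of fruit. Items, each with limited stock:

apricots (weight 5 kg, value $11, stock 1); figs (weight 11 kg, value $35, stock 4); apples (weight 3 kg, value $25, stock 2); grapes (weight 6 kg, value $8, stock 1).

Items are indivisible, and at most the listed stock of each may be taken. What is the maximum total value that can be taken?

Top feasible selections:
- 1×apricots + 1×figs + 2×apples: weight 22, value 96
- 1×figs + 2×apples + 1×grapes: weight 23, value 93
- 1×figs + 2×apples: weight 17, value 85
Best: $96.

$96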